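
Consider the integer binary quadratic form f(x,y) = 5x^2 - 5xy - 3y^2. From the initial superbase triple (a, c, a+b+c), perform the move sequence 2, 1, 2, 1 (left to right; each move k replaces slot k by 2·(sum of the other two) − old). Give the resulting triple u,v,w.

start (5,-3,-3) = (f(1,0),f(0,1),f(1,1))
replace slot 2: 2·(5+(-3)) − (-3) = 7 → (5,7,-3)
replace slot 1: 2·(7+(-3)) − 5 = 3 → (3,7,-3)
replace slot 2: 2·(3+(-3)) − 7 = -7 → (3,-7,-3)
replace slot 1: 2·((-7)+(-3)) − 3 = -23 → (-23,-7,-3)

-23,-7,-3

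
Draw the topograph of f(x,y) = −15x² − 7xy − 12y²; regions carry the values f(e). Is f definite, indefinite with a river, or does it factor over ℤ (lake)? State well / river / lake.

D = b²−4ac = (-7)² − 4·(-15)·(-12) = -671
D < 0 ⇒ definite ⇒ every region one sign ⇒ single well

well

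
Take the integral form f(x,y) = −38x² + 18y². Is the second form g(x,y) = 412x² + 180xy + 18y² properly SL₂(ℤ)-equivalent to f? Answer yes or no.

D₁ = 2736, D₂ = 2736
river cycle of f (length 6): (18, 36, -20), (-20, 44, 10), (10, 36, -36), (-36, 36, 10), (10, 44, -20), (-20, 36, 18)
river cycle of g (length 6): (18, 36, -20), (-20, 44, 10), (10, 36, -36), (-36, 36, 10), (10, 44, -20), (-20, 36, 18)
cycles coincide ⇒ equivalent

yes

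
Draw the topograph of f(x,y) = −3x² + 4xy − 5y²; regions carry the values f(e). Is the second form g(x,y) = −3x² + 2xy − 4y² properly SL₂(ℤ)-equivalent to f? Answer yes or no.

D₁ = -44, D₂ = -44
f is negative-definite; reduce −f:
−f: translate: b→2 (≡-4 mod 6), so (3,-4,5)→(3,2,4)
−f: reduced (well bottom): (3,2,4) with a≤c, −a<b≤a
flip sign back: reduced form of f is (-3,-2,-4)
g is negative-definite; reduce −g:
−g: reduced (well bottom): (3,-2,4) with a≤c, −a<b≤a
flip sign back: reduced form of g is (-3,2,-4)
reduced forms (-3, -2, -4) vs (-3, 2, -4) ⇒ inequivalent

no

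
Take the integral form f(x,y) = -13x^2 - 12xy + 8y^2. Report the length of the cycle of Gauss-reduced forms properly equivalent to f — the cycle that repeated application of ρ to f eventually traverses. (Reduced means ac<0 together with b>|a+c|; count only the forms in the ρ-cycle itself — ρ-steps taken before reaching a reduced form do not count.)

D = 560, ⌊√D⌋ = 23
descent: ρ → (8,12,-13)  [lands on river]
river: ρ → (-13,14,7)
river: ρ → (7,14,-13)
river: ρ → (-13,12,8)
river: ρ → (8,20,-5)
river: ρ → (-5,20,8)
ρ-cycle length = 6 (tail of 1 descent step not counted)

6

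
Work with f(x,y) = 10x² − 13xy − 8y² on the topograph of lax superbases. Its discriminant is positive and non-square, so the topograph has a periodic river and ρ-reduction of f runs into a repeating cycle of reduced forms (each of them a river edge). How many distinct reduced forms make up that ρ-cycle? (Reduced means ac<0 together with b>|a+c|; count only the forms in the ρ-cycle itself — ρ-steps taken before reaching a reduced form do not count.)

D = 489, ⌊√D⌋ = 22
descent: ρ → (-8,13,10)  [lands on river]
river: ρ → (10,7,-11)
river: ρ → (-11,15,6)
river: ρ → (6,21,-2)
river: ρ → (-2,19,16)
river: ρ → (16,13,-5)
river: ρ → (-5,17,10)
river: ρ → (10,3,-12)
river: ρ → (-12,21,1)
river: ρ → (1,21,-12)
river: ρ → (-12,3,10)
river: ρ → (10,17,-5)
river: ρ → (-5,13,16)
river: ρ → (16,19,-2)
river: ρ → (-2,21,6)
river: ρ → (6,15,-11)
river: ρ → (-11,7,10)
river: ρ → (10,13,-8)
river: ρ → (-8,19,4)
river: ρ → (4,21,-3)
river: ρ → (-3,21,4)
river: ρ → (4,19,-8)
ρ-cycle length = 22 (tail of 1 descent step not counted)

22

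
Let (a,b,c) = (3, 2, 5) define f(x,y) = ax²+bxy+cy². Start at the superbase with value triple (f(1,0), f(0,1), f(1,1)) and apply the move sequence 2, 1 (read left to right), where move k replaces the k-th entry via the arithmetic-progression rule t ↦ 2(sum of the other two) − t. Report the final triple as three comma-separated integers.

start (3,5,10) = (f(1,0),f(0,1),f(1,1))
replace slot 2: 2·(3+10) − 5 = 21 → (3,21,10)
replace slot 1: 2·(21+10) − 3 = 59 → (59,21,10)

59,21,10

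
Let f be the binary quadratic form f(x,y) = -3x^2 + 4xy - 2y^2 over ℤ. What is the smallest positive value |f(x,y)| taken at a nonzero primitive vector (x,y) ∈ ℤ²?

translate: b→2 (≡-4 mod 6), so (3,-4,2)→(3,2,1)
flip: (3,2,1)→(1,-2,3)
translate: b→0 (≡-2 mod 2), so (1,-2,3)→(1,0,2)
reduced (well bottom): (1,0,2) with a≤c, −a<b≤a
well minimum |f| = |-1| = 1 (negative-definite)

1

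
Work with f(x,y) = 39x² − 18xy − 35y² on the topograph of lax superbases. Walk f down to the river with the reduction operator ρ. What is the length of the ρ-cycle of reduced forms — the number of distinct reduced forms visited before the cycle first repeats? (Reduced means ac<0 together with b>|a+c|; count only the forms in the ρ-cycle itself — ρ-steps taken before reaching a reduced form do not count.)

D = 5784, ⌊√D⌋ = 76
descent: ρ → (-35,18,39)  [lands on river]
river: ρ → (39,60,-14)
river: ρ → (-14,52,55)
river: ρ → (55,58,-11)
river: ρ → (-11,74,7)
river: ρ → (7,66,-51)
river: ρ → (-51,36,22)
river: ρ → (22,52,-35)
ρ-cycle length = 8 (tail of 1 descent step not counted)

8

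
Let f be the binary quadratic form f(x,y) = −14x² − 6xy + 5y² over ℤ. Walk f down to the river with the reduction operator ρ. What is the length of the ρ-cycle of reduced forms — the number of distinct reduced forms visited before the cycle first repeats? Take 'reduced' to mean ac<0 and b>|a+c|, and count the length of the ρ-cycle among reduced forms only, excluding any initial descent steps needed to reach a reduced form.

D = 316, ⌊√D⌋ = 17
descent: ρ → (5,16,-3)  [lands on river]
river: ρ → (-3,14,10)
river: ρ → (10,6,-7)
river: ρ → (-7,8,9)
river: ρ → (9,10,-6)
river: ρ → (-6,14,5)
ρ-cycle length = 6 (tail of 1 descent step not counted)

6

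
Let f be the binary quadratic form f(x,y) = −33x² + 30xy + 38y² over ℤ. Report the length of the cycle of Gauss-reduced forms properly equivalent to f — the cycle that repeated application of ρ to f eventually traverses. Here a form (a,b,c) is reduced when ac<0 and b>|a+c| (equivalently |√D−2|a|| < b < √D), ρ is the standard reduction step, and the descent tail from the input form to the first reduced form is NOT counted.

D = 5916, ⌊√D⌋ = 76
river: ρ → (38,46,-25)
river: ρ → (-25,54,30)
river: ρ → (30,66,-13)
river: ρ → (-13,64,35)
river: ρ → (35,76,-1)
river: ρ → (-1,76,35)
river: ρ → (35,64,-13)
river: ρ → (-13,66,30)
river: ρ → (30,54,-25)
river: ρ → (-25,46,38)
river: ρ → (38,30,-33)
river: ρ → (-33,36,35)
river: ρ → (35,34,-34)
river: ρ → (-34,34,35)
river: ρ → (35,36,-33)
river: ρ → (-33,30,38)
ρ-cycle length = 16 (tail of 0 descent steps not counted)

16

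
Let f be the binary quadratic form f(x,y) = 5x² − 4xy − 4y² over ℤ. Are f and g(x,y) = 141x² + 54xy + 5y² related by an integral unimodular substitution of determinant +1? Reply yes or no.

D₁ = 96, D₂ = 96
river cycle of f (length 4): (-4, 4, 5), (5, 6, -3), (-3, 6, 5), (5, 4, -4)
river cycle of g (length 4): (5, 6, -3), (-3, 6, 5), (5, 4, -4), (-4, 4, 5)
cycles coincide ⇒ equivalent

yes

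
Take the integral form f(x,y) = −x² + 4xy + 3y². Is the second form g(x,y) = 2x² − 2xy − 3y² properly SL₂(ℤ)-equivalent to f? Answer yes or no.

D₁ = 28, D₂ = 28
river cycle of f (length 4): (3, 2, -2), (-2, 2, 3), (3, 4, -1), (-1, 4, 3)
river cycle of g (length 4): (-3, 2, 2), (2, 2, -3), (-3, 4, 1), (1, 4, -3)
cycles differ ⇒ inequivalent

no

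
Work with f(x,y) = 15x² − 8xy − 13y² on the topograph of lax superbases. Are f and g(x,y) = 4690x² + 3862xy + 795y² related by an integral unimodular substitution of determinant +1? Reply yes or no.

D₁ = 844, D₂ = 844
river cycle of f (length 26): (-13, 8, 15), (15, 22, -6), (-6, 26, 7), (7, 16, -21), (-21, 26, 2), (2, 26, -21), (-21, 16, 7), (7, 26, -6), (-6, 22, 15), (15, 8, -13), … (16 more)
river cycle of g (length 26): (15, 22, -6), (-6, 26, 7), (7, 16, -21), (-21, 26, 2), (2, 26, -21), (-21, 16, 7), (7, 26, -6), (-6, 22, 15), (15, 8, -13), (-13, 18, 10), … (16 more)
cycles coincide ⇒ equivalent

yes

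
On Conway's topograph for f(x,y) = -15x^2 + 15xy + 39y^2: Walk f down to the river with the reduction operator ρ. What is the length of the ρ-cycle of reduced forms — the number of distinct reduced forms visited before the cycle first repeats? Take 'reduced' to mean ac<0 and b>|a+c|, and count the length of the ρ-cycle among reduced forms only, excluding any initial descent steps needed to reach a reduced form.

D = 2565, ⌊√D⌋ = 50
descent: ρ → (39,-15,-15)
descent: ρ → (-15,45,9)  [lands on river]
river: ρ → (9,45,-15)
ρ-cycle length = 2 (tail of 2 descent steps not counted)

2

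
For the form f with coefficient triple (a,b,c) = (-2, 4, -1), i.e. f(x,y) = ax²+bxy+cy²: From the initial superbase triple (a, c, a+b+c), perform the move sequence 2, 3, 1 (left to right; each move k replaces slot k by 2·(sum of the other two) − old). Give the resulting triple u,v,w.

start (-2,-1,1) = (f(1,0),f(0,1),f(1,1))
replace slot 2: 2·((-2)+1) − (-1) = -1 → (-2,-1,1)
replace slot 3: 2·((-2)+(-1)) − 1 = -7 → (-2,-1,-7)
replace slot 1: 2·((-1)+(-7)) − (-2) = -14 → (-14,-1,-7)

-14,-1,-7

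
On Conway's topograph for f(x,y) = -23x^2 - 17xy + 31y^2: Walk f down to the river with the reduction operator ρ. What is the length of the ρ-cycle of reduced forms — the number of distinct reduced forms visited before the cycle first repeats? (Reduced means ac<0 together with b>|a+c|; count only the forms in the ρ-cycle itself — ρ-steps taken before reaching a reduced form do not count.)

D = 3141, ⌊√D⌋ = 56
descent: ρ → (31,17,-23)  [lands on river]
river: ρ → (-23,29,25)
river: ρ → (25,21,-27)
river: ρ → (-27,33,19)
river: ρ → (19,43,-17)
river: ρ → (-17,25,37)
river: ρ → (37,49,-5)
river: ρ → (-5,51,27)
river: ρ → (27,3,-29)
river: ρ → (-29,55,1)
river: ρ → (1,55,-29)
river: ρ → (-29,3,27)
river: ρ → (27,51,-5)
river: ρ → (-5,49,37)
river: ρ → (37,25,-17)
river: ρ → (-17,43,19)
river: ρ → (19,33,-27)
river: ρ → (-27,21,25)
river: ρ → (25,29,-23)
river: ρ → (-23,17,31)
river: ρ → (31,45,-9)
river: ρ → (-9,45,31)
ρ-cycle length = 22 (tail of 1 descent step not counted)

22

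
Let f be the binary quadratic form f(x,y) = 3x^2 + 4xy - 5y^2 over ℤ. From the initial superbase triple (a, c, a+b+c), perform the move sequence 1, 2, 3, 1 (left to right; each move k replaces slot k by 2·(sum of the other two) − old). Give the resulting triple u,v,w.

start (3,-5,2) = (f(1,0),f(0,1),f(1,1))
replace slot 1: 2·((-5)+2) − 3 = -9 → (-9,-5,2)
replace slot 2: 2·((-9)+2) − (-5) = -9 → (-9,-9,2)
replace slot 3: 2·((-9)+(-9)) − 2 = -38 → (-9,-9,-38)
replace slot 1: 2·((-9)+(-38)) − (-9) = -85 → (-85,-9,-38)

-85,-9,-38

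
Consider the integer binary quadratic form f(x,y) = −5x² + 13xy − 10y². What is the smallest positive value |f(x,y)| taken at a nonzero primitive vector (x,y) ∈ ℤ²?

translate: b→-3 (≡-13 mod 10), so (5,-13,10)→(5,-3,2)
flip: (5,-3,2)→(2,3,5)
translate: b→-1 (≡3 mod 4), so (2,3,5)→(2,-1,4)
reduced (well bottom): (2,-1,4) with a≤c, −a<b≤a
well minimum |f| = |-2| = 2 (negative-definite)

2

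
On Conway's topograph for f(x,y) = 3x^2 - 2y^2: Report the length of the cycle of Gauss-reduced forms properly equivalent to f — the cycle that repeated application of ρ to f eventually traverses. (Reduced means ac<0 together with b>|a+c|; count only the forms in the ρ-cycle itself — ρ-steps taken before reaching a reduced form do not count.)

D = 24, ⌊√D⌋ = 4
descent: ρ → (-2,4,1)  [lands on river]
river: ρ → (1,4,-2)
ρ-cycle length = 2 (tail of 1 descent step not counted)

2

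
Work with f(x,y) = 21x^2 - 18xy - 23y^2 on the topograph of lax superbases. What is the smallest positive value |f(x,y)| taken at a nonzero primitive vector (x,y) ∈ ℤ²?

descent: ρ → (-23,18,21)  [lands on river]
river: ρ → (21,24,-20)
river: ρ → (-20,16,25)
river: ρ → (25,34,-11)
river: ρ → (-11,32,28)
river: ρ → (28,24,-15)
river: ρ → (-15,36,16)
river: ρ → (16,28,-23)
closes: descent 1, river 8
min |a| on river = 11

11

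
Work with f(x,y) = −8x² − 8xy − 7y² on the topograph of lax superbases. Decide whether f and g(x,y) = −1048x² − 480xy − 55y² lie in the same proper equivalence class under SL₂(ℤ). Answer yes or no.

D₁ = -160, D₂ = -160
f is negative-definite; reduce −f:
−f: flip: (8,8,7)→(7,-8,8)
−f: translate: b→6 (≡-8 mod 14), so (7,-8,8)→(7,6,7)
−f: reduced (well bottom): (7,6,7) with a≤c, −a<b≤a
flip sign back: reduced form of f is (-7,-6,-7)
g is negative-definite; reduce −g:
−g: flip: (1048,480,55)→(55,-480,1048)
−g: translate: b→-40 (≡-480 mod 110), so (55,-480,1048)→(55,-40,8)
−g: flip: (55,-40,8)→(8,40,55)
−g: translate: b→8 (≡40 mod 16), so (8,40,55)→(8,8,7)
−g: flip: (8,8,7)→(7,-8,8)
−g: translate: b→6 (≡-8 mod 14), so (7,-8,8)→(7,6,7)
−g: reduced (well bottom): (7,6,7) with a≤c, −a<b≤a
flip sign back: reduced form of g is (-7,-6,-7)
reduced forms (-7, -6, -7) vs (-7, -6, -7) ⇒ equivalent

yes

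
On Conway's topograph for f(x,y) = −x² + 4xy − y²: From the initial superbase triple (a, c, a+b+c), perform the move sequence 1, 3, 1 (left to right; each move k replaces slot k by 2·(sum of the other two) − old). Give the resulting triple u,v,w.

start (-1,-1,2) = (f(1,0),f(0,1),f(1,1))
replace slot 1: 2·((-1)+2) − (-1) = 3 → (3,-1,2)
replace slot 3: 2·(3+(-1)) − 2 = 2 → (3,-1,2)
replace slot 1: 2·((-1)+2) − 3 = -1 → (-1,-1,2)

-1,-1,2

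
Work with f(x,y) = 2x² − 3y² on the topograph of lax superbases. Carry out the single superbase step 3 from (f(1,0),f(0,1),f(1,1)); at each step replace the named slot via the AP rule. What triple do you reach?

start (2,-3,-1) = (f(1,0),f(0,1),f(1,1))
replace slot 3: 2·(2+(-3)) − (-1) = -1 → (2,-3,-1)

2,-3,-1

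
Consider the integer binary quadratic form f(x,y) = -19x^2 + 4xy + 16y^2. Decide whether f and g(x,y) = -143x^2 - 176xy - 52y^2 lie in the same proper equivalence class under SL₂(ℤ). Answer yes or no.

D₁ = 1232, D₂ = 1232
river cycle of f (length 6): (16, 28, -7), (-7, 28, 16), (16, 4, -19), (-19, 34, 1), (1, 34, -19), (-19, 4, 16)
river cycle of g (length 6): (1, 34, -19), (-19, 4, 16), (16, 28, -7), (-7, 28, 16), (16, 4, -19), (-19, 34, 1)
cycles coincide ⇒ equivalent

yes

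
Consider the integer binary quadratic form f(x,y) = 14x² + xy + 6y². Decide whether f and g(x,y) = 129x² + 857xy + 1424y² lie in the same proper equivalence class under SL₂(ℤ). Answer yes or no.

D₁ = -335, D₂ = -335
f: flip: (14,1,6)→(6,-1,14)
f: reduced (well bottom): (6,-1,14) with a≤c, −a<b≤a
g: translate: b→83 (≡857 mod 258), so (129,857,1424)→(129,83,14)
g: flip: (129,83,14)→(14,-83,129)
g: translate: b→1 (≡-83 mod 28), so (14,-83,129)→(14,1,6)
g: flip: (14,1,6)→(6,-1,14)
g: reduced (well bottom): (6,-1,14) with a≤c, −a<b≤a
reduced forms (6, -1, 14) vs (6, -1, 14) ⇒ equivalent

yes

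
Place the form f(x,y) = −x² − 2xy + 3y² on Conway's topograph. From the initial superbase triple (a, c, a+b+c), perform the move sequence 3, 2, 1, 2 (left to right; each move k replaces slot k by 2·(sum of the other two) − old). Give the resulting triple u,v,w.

start (-1,3,0) = (f(1,0),f(0,1),f(1,1))
replace slot 3: 2·((-1)+3) − 0 = 4 → (-1,3,4)
replace slot 2: 2·((-1)+4) − 3 = 3 → (-1,3,4)
replace slot 1: 2·(3+4) − (-1) = 15 → (15,3,4)
replace slot 2: 2·(15+4) − 3 = 35 → (15,35,4)

15,35,4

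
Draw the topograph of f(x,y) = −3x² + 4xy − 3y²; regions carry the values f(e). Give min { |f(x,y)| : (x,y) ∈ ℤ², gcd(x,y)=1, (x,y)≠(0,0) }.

translate: b→2 (≡-4 mod 6), so (3,-4,3)→(3,2,2)
flip: (3,2,2)→(2,-2,3)
translate: b→2 (≡-2 mod 4), so (2,-2,3)→(2,2,3)
reduced (well bottom): (2,2,3) with a≤c, −a<b≤a
well minimum |f| = |-2| = 2 (negative-definite)

2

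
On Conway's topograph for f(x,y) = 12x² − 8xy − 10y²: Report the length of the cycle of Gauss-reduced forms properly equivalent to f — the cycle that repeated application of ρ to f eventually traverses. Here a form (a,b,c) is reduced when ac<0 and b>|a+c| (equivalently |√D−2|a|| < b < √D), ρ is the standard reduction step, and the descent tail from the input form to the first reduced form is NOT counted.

D = 544, ⌊√D⌋ = 23
descent: ρ → (-10,8,12)  [lands on river]
river: ρ → (12,16,-6)
river: ρ → (-6,20,6)
river: ρ → (6,16,-12)
river: ρ → (-12,8,10)
river: ρ → (10,12,-10)
ρ-cycle length = 6 (tail of 1 descent step not counted)

6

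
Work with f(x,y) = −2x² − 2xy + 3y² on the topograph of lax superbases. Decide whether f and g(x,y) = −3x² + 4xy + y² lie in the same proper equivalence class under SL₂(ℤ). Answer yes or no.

D₁ = 28, D₂ = 28
river cycle of f (length 4): (3, 2, -2), (-2, 2, 3), (3, 4, -1), (-1, 4, 3)
river cycle of g (length 4): (1, 4, -3), (-3, 2, 2), (2, 2, -3), (-3, 4, 1)
cycles differ ⇒ inequivalent

no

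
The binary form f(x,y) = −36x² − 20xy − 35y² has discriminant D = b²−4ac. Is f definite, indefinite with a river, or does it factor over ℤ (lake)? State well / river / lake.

D = b²−4ac = (-20)² − 4·(-36)·(-35) = -4640
D < 0 ⇒ definite ⇒ every region one sign ⇒ single well

well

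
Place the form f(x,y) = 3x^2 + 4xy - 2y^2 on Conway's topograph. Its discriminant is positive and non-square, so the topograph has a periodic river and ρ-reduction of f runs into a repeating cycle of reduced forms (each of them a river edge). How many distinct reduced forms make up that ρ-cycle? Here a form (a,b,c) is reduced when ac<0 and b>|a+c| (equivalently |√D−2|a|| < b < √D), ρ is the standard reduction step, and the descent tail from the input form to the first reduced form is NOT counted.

D = 40, ⌊√D⌋ = 6
river: ρ → (-2,4,3)
river: ρ → (3,2,-3)
river: ρ → (-3,4,2)
river: ρ → (2,4,-3)
river: ρ → (-3,2,3)
river: ρ → (3,4,-2)
ρ-cycle length = 6 (tail of 0 descent steps not counted)

6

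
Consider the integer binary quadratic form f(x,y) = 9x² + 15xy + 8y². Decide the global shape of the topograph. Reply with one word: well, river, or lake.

D = b²−4ac = 15² − 4·9·8 = -63
D < 0 ⇒ definite ⇒ every region one sign ⇒ single well

well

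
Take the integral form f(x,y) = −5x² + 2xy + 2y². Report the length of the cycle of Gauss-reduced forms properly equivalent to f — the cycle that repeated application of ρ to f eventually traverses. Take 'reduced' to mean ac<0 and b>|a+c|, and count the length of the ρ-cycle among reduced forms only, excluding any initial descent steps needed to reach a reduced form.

D = 44, ⌊√D⌋ = 6
descent: ρ → (2,6,-1)  [lands on river]
river: ρ → (-1,6,2)
ρ-cycle length = 2 (tail of 1 descent step not counted)

2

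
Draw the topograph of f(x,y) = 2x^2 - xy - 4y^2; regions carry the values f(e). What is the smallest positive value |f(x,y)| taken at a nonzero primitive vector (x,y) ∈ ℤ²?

descent: ρ → (-4,1,2)
descent: ρ → (2,3,-3)  [lands on river]
river: ρ → (-3,3,2)
river: ρ → (2,5,-1)
river: ρ → (-1,5,2)
closes: descent 2, river 4
min |a| on river = 1

1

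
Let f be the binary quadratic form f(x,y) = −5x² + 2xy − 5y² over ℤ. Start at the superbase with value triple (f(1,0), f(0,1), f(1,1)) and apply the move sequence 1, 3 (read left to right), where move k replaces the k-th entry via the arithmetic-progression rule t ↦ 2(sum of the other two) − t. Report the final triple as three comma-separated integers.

start (-5,-5,-8) = (f(1,0),f(0,1),f(1,1))
replace slot 1: 2·((-5)+(-8)) − (-5) = -21 → (-21,-5,-8)
replace slot 3: 2·((-21)+(-5)) − (-8) = -44 → (-21,-5,-44)

-21,-5,-44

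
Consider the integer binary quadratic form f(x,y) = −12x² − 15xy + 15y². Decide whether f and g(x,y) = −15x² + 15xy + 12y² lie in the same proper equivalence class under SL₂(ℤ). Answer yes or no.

D₁ = 945, D₂ = 945
river cycle of f (length 6): (15, 15, -12), (-12, 9, 18), (18, 27, -3), (-3, 27, 18), (18, 9, -12), (-12, 15, 15)
river cycle of g (length 6): (12, 9, -18), (-18, 27, 3), (3, 27, -18), (-18, 9, 12), (12, 15, -15), (-15, 15, 12)
cycles differ ⇒ inequivalent

no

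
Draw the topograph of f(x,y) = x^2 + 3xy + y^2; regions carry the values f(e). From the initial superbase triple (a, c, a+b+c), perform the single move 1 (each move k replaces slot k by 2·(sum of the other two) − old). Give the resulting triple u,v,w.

start (1,1,5) = (f(1,0),f(0,1),f(1,1))
replace slot 1: 2·(1+5) − 1 = 11 → (11,1,5)

11,1,5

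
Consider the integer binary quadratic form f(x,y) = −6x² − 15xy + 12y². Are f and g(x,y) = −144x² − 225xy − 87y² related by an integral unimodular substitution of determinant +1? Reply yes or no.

D₁ = 513, D₂ = 513
river cycle of f (length 6): (12, 15, -6), (-6, 21, 3), (3, 21, -6), (-6, 15, 12), (12, 9, -9), (-9, 9, 12)
river cycle of g (length 6): (-6, 21, 3), (3, 21, -6), (-6, 15, 12), (12, 9, -9), (-9, 9, 12), (12, 15, -6)
cycles coincide ⇒ equivalent

yes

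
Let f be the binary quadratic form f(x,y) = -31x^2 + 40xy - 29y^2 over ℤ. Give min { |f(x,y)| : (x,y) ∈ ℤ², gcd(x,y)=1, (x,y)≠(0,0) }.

translate: b→22 (≡-40 mod 62), so (31,-40,29)→(31,22,20)
flip: (31,22,20)→(20,-22,31)
translate: b→18 (≡-22 mod 40), so (20,-22,31)→(20,18,29)
reduced (well bottom): (20,18,29) with a≤c, −a<b≤a
well minimum |f| = |-20| = 20 (negative-definite)

20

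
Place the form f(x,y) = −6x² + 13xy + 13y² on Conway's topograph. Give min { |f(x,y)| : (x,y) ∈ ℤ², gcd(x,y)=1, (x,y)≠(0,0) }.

river: ρ → (13,13,-6)
river: ρ → (-6,11,15)
river: ρ → (15,19,-2)
river: ρ → (-2,21,5)
river: ρ → (5,19,-6)
river: ρ → (-6,17,8)
river: ρ → (8,15,-8)
river: ρ → (-8,17,6)
river: ρ → (6,19,-5)
river: ρ → (-5,21,2)
river: ρ → (2,19,-15)
river: ρ → (-15,11,6)
river: ρ → (6,13,-13)
river: ρ → (-13,13,6)
river: ρ → (6,11,-15)
river: ρ → (-15,19,2)
river: ρ → (2,21,-5)
river: ρ → (-5,19,6)
river: ρ → (6,17,-8)
river: ρ → (-8,15,8)
river: ρ → (8,17,-6)
river: ρ → (-6,19,5)
river: ρ → (5,21,-2)
river: ρ → (-2,19,15)
river: ρ → (15,11,-6)
river: ρ → (-6,13,13)
closes: descent 0, river 26
min |a| on river = 2

2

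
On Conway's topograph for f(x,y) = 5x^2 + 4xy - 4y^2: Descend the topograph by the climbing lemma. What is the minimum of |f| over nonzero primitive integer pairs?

river: ρ → (-4,4,5)
river: ρ → (5,6,-3)
river: ρ → (-3,6,5)
river: ρ → (5,4,-4)
closes: descent 0, river 4
min |a| on river = 3

3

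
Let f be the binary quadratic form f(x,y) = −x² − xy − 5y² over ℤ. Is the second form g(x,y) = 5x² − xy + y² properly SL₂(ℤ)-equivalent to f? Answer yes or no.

D₁ = -19, D₂ = -19
f is negative-definite; reduce −f:
−f: reduced (well bottom): (1,1,5) with a≤c, −a<b≤a
flip sign back: reduced form of f is (-1,-1,-5)
g: flip: (5,-1,1)→(1,1,5)
g: reduced (well bottom): (1,1,5) with a≤c, −a<b≤a
reduced forms (-1, -1, -5) vs (1, 1, 5) ⇒ inequivalent

no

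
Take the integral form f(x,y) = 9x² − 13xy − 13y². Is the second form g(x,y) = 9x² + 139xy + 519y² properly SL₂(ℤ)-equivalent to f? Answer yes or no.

D₁ = 637, D₂ = 637
river cycle of f (length 6): (-13, 13, 9), (9, 23, -3), (-3, 25, 1), (1, 25, -3), (-3, 23, 9), (9, 13, -13)
river cycle of g (length 6): (9, 13, -13), (-13, 13, 9), (9, 23, -3), (-3, 25, 1), (1, 25, -3), (-3, 23, 9)
cycles coincide ⇒ equivalent

yes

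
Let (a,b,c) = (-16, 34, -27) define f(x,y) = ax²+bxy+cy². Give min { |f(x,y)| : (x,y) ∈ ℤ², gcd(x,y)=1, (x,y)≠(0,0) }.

translate: b→-2 (≡-34 mod 32), so (16,-34,27)→(16,-2,9)
flip: (16,-2,9)→(9,2,16)
reduced (well bottom): (9,2,16) with a≤c, −a<b≤a
well minimum |f| = |-9| = 9 (negative-definite)

9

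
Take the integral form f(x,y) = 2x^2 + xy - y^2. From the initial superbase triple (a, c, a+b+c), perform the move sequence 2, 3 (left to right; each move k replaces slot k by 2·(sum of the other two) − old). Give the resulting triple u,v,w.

start (2,-1,2) = (f(1,0),f(0,1),f(1,1))
replace slot 2: 2·(2+2) − (-1) = 9 → (2,9,2)
replace slot 3: 2·(2+9) − 2 = 20 → (2,9,20)

2,9,20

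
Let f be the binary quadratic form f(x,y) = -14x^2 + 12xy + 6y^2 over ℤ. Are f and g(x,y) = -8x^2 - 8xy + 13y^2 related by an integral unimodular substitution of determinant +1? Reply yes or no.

D₁ = 480, D₂ = 480
river cycle of f (length 4): (6, 12, -14), (-14, 16, 4), (4, 16, -14), (-14, 12, 6)
river cycle of g (length 4): (13, 8, -8), (-8, 8, 13), (13, 18, -3), (-3, 18, 13)
cycles differ ⇒ inequivalent

no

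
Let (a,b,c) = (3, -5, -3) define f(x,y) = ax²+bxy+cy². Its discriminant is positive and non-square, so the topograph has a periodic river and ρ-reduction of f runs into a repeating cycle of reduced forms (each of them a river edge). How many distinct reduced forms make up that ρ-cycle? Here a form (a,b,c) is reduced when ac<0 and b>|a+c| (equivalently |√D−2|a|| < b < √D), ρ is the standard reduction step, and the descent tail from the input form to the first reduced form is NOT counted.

D = 61, ⌊√D⌋ = 7
descent: ρ → (-3,5,3)  [lands on river]
river: ρ → (3,7,-1)
river: ρ → (-1,7,3)
river: ρ → (3,5,-3)
river: ρ → (-3,7,1)
river: ρ → (1,7,-3)
ρ-cycle length = 6 (tail of 1 descent step not counted)

6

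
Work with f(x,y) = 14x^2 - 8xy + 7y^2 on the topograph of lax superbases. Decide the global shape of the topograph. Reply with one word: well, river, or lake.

D = b²−4ac = (-8)² − 4·14·7 = -328
D < 0 ⇒ definite ⇒ every region one sign ⇒ single well

well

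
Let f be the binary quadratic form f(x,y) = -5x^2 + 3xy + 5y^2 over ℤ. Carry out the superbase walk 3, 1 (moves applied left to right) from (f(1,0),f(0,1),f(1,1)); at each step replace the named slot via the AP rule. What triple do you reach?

start (-5,5,3) = (f(1,0),f(0,1),f(1,1))
replace slot 3: 2·((-5)+5) − 3 = -3 → (-5,5,-3)
replace slot 1: 2·(5+(-3)) − (-5) = 9 → (9,5,-3)

9,5,-3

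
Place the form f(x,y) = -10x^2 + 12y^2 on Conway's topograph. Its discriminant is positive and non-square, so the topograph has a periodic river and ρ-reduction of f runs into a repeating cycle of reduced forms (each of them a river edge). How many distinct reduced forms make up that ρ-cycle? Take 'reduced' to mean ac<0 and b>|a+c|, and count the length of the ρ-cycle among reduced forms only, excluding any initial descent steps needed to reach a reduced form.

D = 480, ⌊√D⌋ = 21
descent: ρ → (12,0,-10)
descent: ρ → (-10,20,2)  [lands on river]
river: ρ → (2,20,-10)
ρ-cycle length = 2 (tail of 2 descent steps not counted)

2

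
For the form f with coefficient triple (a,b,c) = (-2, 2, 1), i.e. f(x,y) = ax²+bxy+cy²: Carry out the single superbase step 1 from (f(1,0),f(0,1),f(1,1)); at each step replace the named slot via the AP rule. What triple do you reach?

start (-2,1,1) = (f(1,0),f(0,1),f(1,1))
replace slot 1: 2·(1+1) − (-2) = 6 → (6,1,1)

6,1,1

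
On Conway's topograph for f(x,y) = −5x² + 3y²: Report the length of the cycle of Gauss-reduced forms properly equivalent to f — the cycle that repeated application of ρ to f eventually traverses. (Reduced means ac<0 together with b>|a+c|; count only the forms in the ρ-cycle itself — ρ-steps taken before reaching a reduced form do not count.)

D = 60, ⌊√D⌋ = 7
descent: ρ → (3,6,-2)  [lands on river]
river: ρ → (-2,6,3)
ρ-cycle length = 2 (tail of 1 descent step not counted)

2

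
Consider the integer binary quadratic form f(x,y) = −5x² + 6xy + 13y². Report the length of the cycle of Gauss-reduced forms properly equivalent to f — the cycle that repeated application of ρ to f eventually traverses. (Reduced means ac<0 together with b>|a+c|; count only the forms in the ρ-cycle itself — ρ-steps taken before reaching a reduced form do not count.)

D = 296, ⌊√D⌋ = 17
descent: ρ → (13,-6,-5)
descent: ρ → (-5,16,2)  [lands on river]
river: ρ → (2,16,-5)
river: ρ → (-5,14,5)
river: ρ → (5,16,-2)
river: ρ → (-2,16,5)
river: ρ → (5,14,-5)
ρ-cycle length = 6 (tail of 2 descent steps not counted)

6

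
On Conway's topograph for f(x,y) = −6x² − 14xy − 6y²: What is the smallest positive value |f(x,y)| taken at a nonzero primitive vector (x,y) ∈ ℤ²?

descent: ρ → (-6,2,2)
descent: ρ → (2,6,-2)  [lands on river]
river: ρ → (-2,6,2)
closes: descent 2, river 2
min |a| on river = 2

2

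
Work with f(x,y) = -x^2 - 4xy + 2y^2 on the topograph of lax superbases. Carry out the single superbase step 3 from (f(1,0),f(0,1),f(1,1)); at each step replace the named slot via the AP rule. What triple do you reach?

start (-1,2,-3) = (f(1,0),f(0,1),f(1,1))
replace slot 3: 2·((-1)+2) − (-3) = 5 → (-1,2,5)

-1,2,5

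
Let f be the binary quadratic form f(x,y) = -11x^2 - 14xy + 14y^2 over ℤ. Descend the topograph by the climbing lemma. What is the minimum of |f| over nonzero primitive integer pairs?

descent: ρ → (14,14,-11)  [lands on river]
river: ρ → (-11,8,17)
river: ρ → (17,26,-2)
river: ρ → (-2,26,17)
river: ρ → (17,8,-11)
river: ρ → (-11,14,14)
closes: descent 1, river 6
min |a| on river = 2

2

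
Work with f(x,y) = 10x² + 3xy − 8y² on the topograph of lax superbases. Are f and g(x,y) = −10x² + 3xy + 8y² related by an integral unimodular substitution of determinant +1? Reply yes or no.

D₁ = 329, D₂ = 329
river cycle of f (length 16): (-8, 13, 5), (5, 17, -2), (-2, 15, 13), (13, 11, -4), (-4, 13, 10), (10, 7, -7), (-7, 7, 10), (10, 13, -4), (-4, 11, 13), (13, 15, -2), … (6 more)
river cycle of g (length 16): (8, 13, -5), (-5, 17, 2), (2, 15, -13), (-13, 11, 4), (4, 13, -10), (-10, 7, 7), (7, 7, -10), (-10, 13, 4), (4, 11, -13), (-13, 15, 2), … (6 more)
cycles differ ⇒ inequivalent

no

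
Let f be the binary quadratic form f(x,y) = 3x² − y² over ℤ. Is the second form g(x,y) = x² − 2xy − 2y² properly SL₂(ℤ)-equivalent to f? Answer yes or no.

D₁ = 12, D₂ = 12
river cycle of f (length 2): (-1, 2, 2), (2, 2, -1)
river cycle of g (length 2): (-2, 2, 1), (1, 2, -2)
cycles differ ⇒ inequivalent

no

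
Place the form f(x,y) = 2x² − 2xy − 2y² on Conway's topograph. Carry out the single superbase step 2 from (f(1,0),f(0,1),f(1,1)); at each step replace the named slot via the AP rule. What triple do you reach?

start (2,-2,-2) = (f(1,0),f(0,1),f(1,1))
replace slot 2: 2·(2+(-2)) − (-2) = 2 → (2,2,-2)

2,2,-2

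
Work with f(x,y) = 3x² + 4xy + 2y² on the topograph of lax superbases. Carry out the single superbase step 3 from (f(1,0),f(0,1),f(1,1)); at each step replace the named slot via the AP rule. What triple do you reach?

start (3,2,9) = (f(1,0),f(0,1),f(1,1))
replace slot 3: 2·(3+2) − 9 = 1 → (3,2,1)

3,2,1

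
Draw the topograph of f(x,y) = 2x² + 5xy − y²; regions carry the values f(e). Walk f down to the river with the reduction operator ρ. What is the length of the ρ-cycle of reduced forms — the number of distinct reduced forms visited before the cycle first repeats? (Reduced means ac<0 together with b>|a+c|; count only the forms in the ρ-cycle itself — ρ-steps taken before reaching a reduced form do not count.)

D = 33, ⌊√D⌋ = 5
river: ρ → (-1,5,2)
river: ρ → (2,3,-3)
river: ρ → (-3,3,2)
river: ρ → (2,5,-1)
ρ-cycle length = 4 (tail of 0 descent steps not counted)

4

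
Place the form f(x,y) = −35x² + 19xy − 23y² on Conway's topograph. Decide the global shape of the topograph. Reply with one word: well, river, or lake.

D = b²−4ac = 19² − 4·(-35)·(-23) = -2859
D < 0 ⇒ definite ⇒ every region one sign ⇒ single well

well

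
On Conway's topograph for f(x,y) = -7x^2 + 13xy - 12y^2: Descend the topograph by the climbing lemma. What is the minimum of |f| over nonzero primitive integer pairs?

translate: b→1 (≡-13 mod 14), so (7,-13,12)→(7,1,6)
flip: (7,1,6)→(6,-1,7)
reduced (well bottom): (6,-1,7) with a≤c, −a<b≤a
well minimum |f| = |-6| = 6 (negative-definite)

6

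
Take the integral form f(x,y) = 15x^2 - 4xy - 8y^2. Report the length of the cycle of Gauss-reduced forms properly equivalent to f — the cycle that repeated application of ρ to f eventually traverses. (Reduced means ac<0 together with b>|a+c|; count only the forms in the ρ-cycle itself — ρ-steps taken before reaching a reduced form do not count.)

D = 496, ⌊√D⌋ = 22
descent: ρ → (-8,20,3)  [lands on river]
river: ρ → (3,22,-1)
river: ρ → (-1,22,3)
river: ρ → (3,20,-8)
river: ρ → (-8,12,11)
river: ρ → (11,10,-9)
river: ρ → (-9,8,12)
river: ρ → (12,16,-5)
river: ρ → (-5,14,15)
river: ρ → (15,16,-4)
river: ρ → (-4,16,15)
river: ρ → (15,14,-5)
river: ρ → (-5,16,12)
river: ρ → (12,8,-9)
river: ρ → (-9,10,11)
river: ρ → (11,12,-8)
ρ-cycle length = 16 (tail of 1 descent step not counted)

16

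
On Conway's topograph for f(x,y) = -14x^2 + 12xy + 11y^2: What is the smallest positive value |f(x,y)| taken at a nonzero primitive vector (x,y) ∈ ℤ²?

river: ρ → (11,10,-15)
river: ρ → (-15,20,6)
river: ρ → (6,16,-21)
river: ρ → (-21,26,1)
river: ρ → (1,26,-21)
river: ρ → (-21,16,6)
river: ρ → (6,20,-15)
river: ρ → (-15,10,11)
river: ρ → (11,12,-14)
river: ρ → (-14,16,9)
river: ρ → (9,20,-10)
river: ρ → (-10,20,9)
river: ρ → (9,16,-14)
river: ρ → (-14,12,11)
closes: descent 0, river 14
min |a| on river = 1

1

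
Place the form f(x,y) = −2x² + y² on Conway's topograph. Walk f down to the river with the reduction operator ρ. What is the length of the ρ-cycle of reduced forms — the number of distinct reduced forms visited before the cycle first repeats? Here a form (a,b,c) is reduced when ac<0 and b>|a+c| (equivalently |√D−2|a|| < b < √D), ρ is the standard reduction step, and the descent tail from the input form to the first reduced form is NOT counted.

D = 8, ⌊√D⌋ = 2
descent: ρ → (1,2,-1)  [lands on river]
river: ρ → (-1,2,1)
ρ-cycle length = 2 (tail of 1 descent step not counted)

2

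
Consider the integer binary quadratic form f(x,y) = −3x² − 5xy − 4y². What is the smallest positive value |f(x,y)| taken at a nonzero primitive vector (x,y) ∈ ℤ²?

translate: b→-1 (≡5 mod 6), so (3,5,4)→(3,-1,2)
flip: (3,-1,2)→(2,1,3)
reduced (well bottom): (2,1,3) with a≤c, −a<b≤a
well minimum |f| = |-2| = 2 (negative-definite)

2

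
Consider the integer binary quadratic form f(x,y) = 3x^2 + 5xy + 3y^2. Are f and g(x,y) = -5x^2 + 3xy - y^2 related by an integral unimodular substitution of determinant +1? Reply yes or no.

D₁ = -11, D₂ = -11
f: translate: b→-1 (≡5 mod 6), so (3,5,3)→(3,-1,1)
f: flip: (3,-1,1)→(1,1,3)
f: reduced (well bottom): (1,1,3) with a≤c, −a<b≤a
g is negative-definite; reduce −g:
−g: flip: (5,-3,1)→(1,3,5)
−g: translate: b→1 (≡3 mod 2), so (1,3,5)→(1,1,3)
−g: reduced (well bottom): (1,1,3) with a≤c, −a<b≤a
flip sign back: reduced form of g is (-1,-1,-3)
reduced forms (1, 1, 3) vs (-1, -1, -3) ⇒ inequivalent

no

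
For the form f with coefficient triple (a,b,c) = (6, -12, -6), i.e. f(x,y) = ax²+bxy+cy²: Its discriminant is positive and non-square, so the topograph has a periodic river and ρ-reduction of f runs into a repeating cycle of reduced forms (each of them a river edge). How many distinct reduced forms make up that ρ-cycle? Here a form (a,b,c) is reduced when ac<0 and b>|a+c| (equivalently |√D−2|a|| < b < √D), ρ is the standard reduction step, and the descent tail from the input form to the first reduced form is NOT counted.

D = 288, ⌊√D⌋ = 16
descent: ρ → (-6,12,6)  [lands on river]
river: ρ → (6,12,-6)
ρ-cycle length = 2 (tail of 1 descent step not counted)

2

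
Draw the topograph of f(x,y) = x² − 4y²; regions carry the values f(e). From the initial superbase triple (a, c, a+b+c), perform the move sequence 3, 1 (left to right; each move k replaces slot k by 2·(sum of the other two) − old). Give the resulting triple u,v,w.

start (1,-4,-3) = (f(1,0),f(0,1),f(1,1))
replace slot 3: 2·(1+(-4)) − (-3) = -3 → (1,-4,-3)
replace slot 1: 2·((-4)+(-3)) − 1 = -15 → (-15,-4,-3)

-15,-4,-3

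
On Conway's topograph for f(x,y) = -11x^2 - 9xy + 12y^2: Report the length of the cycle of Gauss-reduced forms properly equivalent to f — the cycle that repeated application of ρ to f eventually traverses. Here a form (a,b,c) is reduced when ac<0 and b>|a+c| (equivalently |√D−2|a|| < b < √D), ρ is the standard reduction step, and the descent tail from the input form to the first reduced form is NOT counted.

D = 609, ⌊√D⌋ = 24
descent: ρ → (12,9,-11)  [lands on river]
river: ρ → (-11,13,10)
river: ρ → (10,7,-14)
river: ρ → (-14,21,3)
river: ρ → (3,21,-14)
river: ρ → (-14,7,10)
river: ρ → (10,13,-11)
river: ρ → (-11,9,12)
river: ρ → (12,15,-8)
river: ρ → (-8,17,10)
river: ρ → (10,23,-2)
river: ρ → (-2,21,21)
river: ρ → (21,21,-2)
river: ρ → (-2,23,10)
river: ρ → (10,17,-8)
river: ρ → (-8,15,12)
ρ-cycle length = 16 (tail of 1 descent step not counted)

16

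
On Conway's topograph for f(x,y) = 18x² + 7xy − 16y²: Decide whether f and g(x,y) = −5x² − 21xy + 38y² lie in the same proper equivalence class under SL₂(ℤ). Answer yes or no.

D₁ = 1201, D₂ = 1201
river cycle of f (length 106): (-16, 25, 9), (9, 29, -10), (-10, 31, 6), (6, 29, -15), (-15, 31, 4), (4, 33, -7), (-7, 23, 24), (24, 25, -6), (-6, 23, 28), (28, 33, -1), … (96 more)
river cycle of g (length 106): (-5, 29, 18), (18, 7, -16), (-16, 25, 9), (9, 29, -10), (-10, 31, 6), (6, 29, -15), (-15, 31, 4), (4, 33, -7), (-7, 23, 24), (24, 25, -6), … (96 more)
cycles coincide ⇒ equivalent

yes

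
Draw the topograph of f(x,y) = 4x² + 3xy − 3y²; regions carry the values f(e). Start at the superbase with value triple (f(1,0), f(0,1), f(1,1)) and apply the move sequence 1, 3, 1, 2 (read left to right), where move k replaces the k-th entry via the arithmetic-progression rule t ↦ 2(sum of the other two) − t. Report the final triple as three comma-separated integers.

start (4,-3,4) = (f(1,0),f(0,1),f(1,1))
replace slot 1: 2·((-3)+4) − 4 = -2 → (-2,-3,4)
replace slot 3: 2·((-2)+(-3)) − 4 = -14 → (-2,-3,-14)
replace slot 1: 2·((-3)+(-14)) − (-2) = -32 → (-32,-3,-14)
replace slot 2: 2·((-32)+(-14)) − (-3) = -89 → (-32,-89,-14)

-32,-89,-14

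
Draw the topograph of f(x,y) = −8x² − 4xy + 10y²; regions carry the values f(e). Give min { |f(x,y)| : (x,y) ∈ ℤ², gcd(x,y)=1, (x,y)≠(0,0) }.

descent: ρ → (10,4,-8)  [lands on river]
river: ρ → (-8,12,6)
river: ρ → (6,12,-8)
river: ρ → (-8,4,10)
river: ρ → (10,16,-2)
river: ρ → (-2,16,10)
closes: descent 1, river 6
min |a| on river = 2

2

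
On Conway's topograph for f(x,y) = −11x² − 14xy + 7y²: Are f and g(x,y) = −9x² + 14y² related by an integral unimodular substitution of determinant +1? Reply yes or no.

D₁ = 504, D₂ = 504
river cycle of f (length 10): (7, 14, -11), (-11, 8, 10), (10, 12, -9), (-9, 6, 13), (13, 20, -2), (-2, 20, 13), (13, 6, -9), (-9, 12, 10), (10, 8, -11), (-11, 14, 7)
river cycle of g (length 4): (-9, 18, 5), (5, 22, -1), (-1, 22, 5), (5, 18, -9)
cycles differ ⇒ inequivalent

no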